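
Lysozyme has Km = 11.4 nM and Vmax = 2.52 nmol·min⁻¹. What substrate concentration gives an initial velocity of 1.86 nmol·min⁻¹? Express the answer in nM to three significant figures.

Rearranging v = Vmax[S]/(Km+[S]) gives [S] = Km·v/(Vmax − v).
[S] = 11.4 × 1.86 / (2.52 − 1.86) = 21.20/0.6600 = 32.1 nM.

32.1 nM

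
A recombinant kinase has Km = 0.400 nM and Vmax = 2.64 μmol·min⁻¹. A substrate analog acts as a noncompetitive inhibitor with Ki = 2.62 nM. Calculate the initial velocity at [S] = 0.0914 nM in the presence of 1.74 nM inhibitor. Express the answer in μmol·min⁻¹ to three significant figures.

α = 1 + [I]/Ki = 1 + 1.74/2.62 = 1.664.
For a noncompetitive inhibitor, Vmax is reduced to Vmax/α while Km is unchanged: Km,app = 0.400 nM, Vmax,app = 1.59 μmol·min⁻¹.
v = Vmax,app·[S]/(Km,app + [S]) = 1.59 × 0.0914/(0.400 + 0.0914) = 0.295 μmol·min⁻¹.

0.295 μmol·min⁻¹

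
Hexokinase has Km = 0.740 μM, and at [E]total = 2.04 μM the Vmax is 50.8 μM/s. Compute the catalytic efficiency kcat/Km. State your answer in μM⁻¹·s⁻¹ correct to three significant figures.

33.7 μM⁻¹·s⁻¹

kcat = Vmax/[E]total = 50.8/2.04 = 24.9 s⁻¹.
kcat/Km = 24.9/0.740 = 33.7 μM⁻¹·s⁻¹.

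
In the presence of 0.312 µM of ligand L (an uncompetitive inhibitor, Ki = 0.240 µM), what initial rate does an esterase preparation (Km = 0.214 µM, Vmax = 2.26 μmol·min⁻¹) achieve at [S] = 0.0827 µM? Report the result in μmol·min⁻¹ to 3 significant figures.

α = 1 + [I]/Ki = 1 + 0.312/0.240 = 2.300.
For an uncompetitive inhibitor, both parameters are divided by α, giving Vmax/α and Km/α: Km,app = 0.0930 µM, Vmax,app = 0.983 μmol·min⁻¹.
v = Vmax,app·[S]/(Km,app + [S]) = 0.983 × 0.0827/(0.0930 + 0.0827) = 0.462 μmol·min⁻¹.

0.462 μmol·min⁻¹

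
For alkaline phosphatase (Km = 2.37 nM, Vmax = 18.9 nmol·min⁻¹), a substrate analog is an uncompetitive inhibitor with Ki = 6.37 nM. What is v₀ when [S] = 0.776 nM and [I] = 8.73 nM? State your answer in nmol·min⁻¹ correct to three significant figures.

3.48 nmol·min⁻¹

With α = 1 + [I]/Ki = 1 + 8.73/6.37 = 2.370, the uncompetitive rate law is v = (Vmax/α)·[S] / (Km/α + [S]).
v = (18.9/2.370)×0.776 / (2.37/2.370 + 0.776) = 6.187/1.776 = 3.48 nmol·min⁻¹.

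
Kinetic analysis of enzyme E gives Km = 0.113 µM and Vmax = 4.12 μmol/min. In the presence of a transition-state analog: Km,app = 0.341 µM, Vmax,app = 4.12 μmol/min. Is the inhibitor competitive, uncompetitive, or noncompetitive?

competitive

Km increases (0.113 → 0.341 µM) while Vmax is unchanged — the hallmark of competitive inhibition.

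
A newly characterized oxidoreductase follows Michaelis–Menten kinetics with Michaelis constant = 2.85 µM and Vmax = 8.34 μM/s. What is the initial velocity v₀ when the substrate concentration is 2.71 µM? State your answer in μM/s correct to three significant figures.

v = Vmax·[S]/(Km + [S]) = 8.34 × 2.71 / (2.85 + 2.71)
  = 22.60 / 5.560 = 4.06 μM/s.

4.06 μM/s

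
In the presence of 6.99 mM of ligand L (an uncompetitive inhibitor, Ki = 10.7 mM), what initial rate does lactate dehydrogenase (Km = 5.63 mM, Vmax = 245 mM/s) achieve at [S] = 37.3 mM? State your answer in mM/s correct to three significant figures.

136 mM/s

α = 1 + [I]/Ki = 1 + 6.99/10.7 = 1.653.
For an uncompetitive inhibitor, both parameters are divided by α, giving Vmax/α and Km/α: Km,app = 3.41 mM, Vmax,app = 148 mM/s.
v = Vmax,app·[S]/(Km,app + [S]) = 148 × 37.3/(3.41 + 37.3) = 136 mM/s.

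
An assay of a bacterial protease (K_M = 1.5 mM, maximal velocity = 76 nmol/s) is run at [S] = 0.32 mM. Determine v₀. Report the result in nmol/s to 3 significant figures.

13.4 nmol/s

[S]/(Km+[S]) = 0.32/1.820 = 0.1758, the fractional saturation.
v = 0.1758 × Vmax = 0.1758 × 76 = 13.4 nmol/s.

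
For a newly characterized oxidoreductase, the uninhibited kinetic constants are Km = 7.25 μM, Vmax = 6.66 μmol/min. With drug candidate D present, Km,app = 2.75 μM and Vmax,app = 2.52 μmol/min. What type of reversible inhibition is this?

uncompetitive

Both Km and Vmax decrease by the same factor (~2.64-fold) — characteristic of uncompetitive inhibition.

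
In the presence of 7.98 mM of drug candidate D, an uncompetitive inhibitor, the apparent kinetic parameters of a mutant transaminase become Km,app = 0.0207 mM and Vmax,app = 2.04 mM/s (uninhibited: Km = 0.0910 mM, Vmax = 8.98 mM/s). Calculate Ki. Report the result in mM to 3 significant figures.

2.35 mM

Uncompetitive: Vmax,app = Vmax/α (and Km,app = Km/α) with α = 1 + [I]/Ki.
α = Vmax/Vmax,app = 8.98/2.04 = 4.402.
Since α = 1 + [I]/Ki, [I]/Ki = 4.402 − 1 = 3.402 and Ki = 7.98/3.402 = 2.35 mM.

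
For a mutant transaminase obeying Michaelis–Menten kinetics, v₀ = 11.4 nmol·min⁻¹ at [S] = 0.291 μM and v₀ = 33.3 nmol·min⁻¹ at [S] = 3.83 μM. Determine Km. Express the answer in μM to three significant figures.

0.718 μM

In reciprocal form, 1/v = (Km/Vmax)·(1/[S]) + 1/Vmax. The two points give (1/[S], 1/v) = (3.436, 0.08772) and (0.2611, 0.03003).
Slope = (0.08772 − 0.03003)/(3.436 − 0.2611) = 0.01817; intercept = 0.08772 − 0.01817×3.436 = 0.02529.
Vmax = 1/intercept = 39.5 nmol·min⁻¹; Km = slope × Vmax = 0.01817 × 39.5 = 0.718 μM.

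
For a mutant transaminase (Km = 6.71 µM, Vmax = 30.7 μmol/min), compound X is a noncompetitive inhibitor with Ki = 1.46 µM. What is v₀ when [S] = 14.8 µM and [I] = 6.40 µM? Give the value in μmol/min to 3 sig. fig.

3.92 μmol/min

With α = 1 + [I]/Ki = 1 + 6.40/1.46 = 5.384, the noncompetitive rate law is v = (Vmax/α)·[S] / (Km + [S]).
v = (30.7/5.384)×14.8 / (6.71 + 14.8) = 84.40/21.51 = 3.92 μmol/min.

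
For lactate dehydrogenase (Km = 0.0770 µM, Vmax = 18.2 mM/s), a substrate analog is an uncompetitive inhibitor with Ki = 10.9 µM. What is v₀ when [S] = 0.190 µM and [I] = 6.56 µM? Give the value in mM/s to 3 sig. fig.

9.07 mM/s

α = 1 + [I]/Ki = 1 + 6.56/10.9 = 1.602.
For an uncompetitive inhibitor, both parameters are divided by α, giving Vmax/α and Km/α: Km,app = 0.0481 µM, Vmax,app = 11.4 mM/s.
v = Vmax,app·[S]/(Km,app + [S]) = 11.4 × 0.190/(0.0481 + 0.190) = 9.07 mM/s.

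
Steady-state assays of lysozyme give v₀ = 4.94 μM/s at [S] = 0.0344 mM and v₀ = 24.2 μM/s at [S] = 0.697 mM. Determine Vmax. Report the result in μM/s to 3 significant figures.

30.3 μM/s

In reciprocal form, 1/v = (Km/Vmax)·(1/[S]) + 1/Vmax. The two points give (1/[S], 1/v) = (29.07, 0.2024) and (1.435, 0.04132).
Slope = (0.2024 − 0.04132)/(29.07 − 1.435) = 0.005830; intercept = 0.2024 − 0.005830×29.07 = 0.03296.
Vmax = 1/intercept = 30.3 μM/s; Km = slope × Vmax = 0.005830 × 30.3 = 0.177 mM.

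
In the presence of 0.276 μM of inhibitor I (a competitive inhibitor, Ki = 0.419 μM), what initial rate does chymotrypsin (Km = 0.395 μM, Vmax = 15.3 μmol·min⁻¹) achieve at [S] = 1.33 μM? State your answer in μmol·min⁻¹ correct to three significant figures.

α = 1 + [I]/Ki = 1 + 0.276/0.419 = 1.659.
For a competitive inhibitor, Vmax is unchanged and the apparent Km becomes α·Km: Km,app = 0.655 μM, Vmax,app = 15.3 μmol·min⁻¹.
v = Vmax,app·[S]/(Km,app + [S]) = 15.3 × 1.33/(0.655 + 1.33) = 10.3 μmol·min⁻¹.

10.3 μmol·min⁻¹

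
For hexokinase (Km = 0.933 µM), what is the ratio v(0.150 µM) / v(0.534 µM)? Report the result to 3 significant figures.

The fractional saturations are [S]/(Km+[S]) = 0.534/1.467 = 0.3640 and 0.150/1.083 = 0.1385.
v₂/v₁ is just their ratio: 0.1385/0.3640 = 0.380.

0.380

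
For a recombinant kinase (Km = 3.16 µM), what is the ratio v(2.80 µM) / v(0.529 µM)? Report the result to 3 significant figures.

3.28

Since Vmax cancels, v₂/v₁ = [S]₂(Km+[S]₁) / [S]₁(Km+[S]₂).
= 2.80×(3.16+0.529) / (0.529×(3.16+2.80)) = 10.33/3.153 = 3.28.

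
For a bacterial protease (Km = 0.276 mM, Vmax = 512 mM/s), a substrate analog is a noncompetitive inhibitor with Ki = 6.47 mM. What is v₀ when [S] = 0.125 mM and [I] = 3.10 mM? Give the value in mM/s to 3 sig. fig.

108 mM/s

With α = 1 + [I]/Ki = 1 + 3.10/6.47 = 1.479, the noncompetitive rate law is v = (Vmax/α)·[S] / (Km + [S]).
v = (512/1.479)×0.125 / (0.276 + 0.125) = 43.27/0.4010 = 108 mM/s.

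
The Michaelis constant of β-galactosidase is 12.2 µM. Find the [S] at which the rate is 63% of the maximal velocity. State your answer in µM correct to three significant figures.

v/Vmax = [S]/(Km+[S]) = 0.63, so [S] = Km·0.63/(1 − 0.63) = 12.2 × 1.703.
[S] = 20.8 µM.

20.8 µM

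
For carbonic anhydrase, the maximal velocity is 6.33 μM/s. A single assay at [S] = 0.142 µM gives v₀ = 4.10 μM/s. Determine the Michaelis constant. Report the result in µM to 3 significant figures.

v/Vmax = 4.10/6.33 = 0.6477 = [S]/(Km+[S]).
So Km + [S] = [S]/0.6477 = 0.2192 µM, giving Km = 0.2192 − 0.142 = 0.0772 µM.

0.0772 µM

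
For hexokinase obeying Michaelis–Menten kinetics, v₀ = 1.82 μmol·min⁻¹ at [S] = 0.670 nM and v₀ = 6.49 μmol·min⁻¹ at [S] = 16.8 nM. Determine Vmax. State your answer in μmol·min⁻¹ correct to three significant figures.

7.26 μmol·min⁻¹

From v = Vmax[S]/(Km+[S]), each point gives Vmax = v(Km+[S])/[S].
Equating: 1.82(Km+0.670)/0.670 = 6.49(Km+16.8)/16.8.
2.716·Km + 1.82 = 0.3863·Km + 6.49, so (2.716 − 0.3863)·Km = 6.49 − 1.82.
Km = 4.670/2.330 = 2.00 nM; then Vmax = 1.82(2.00+0.670)/0.670 = 7.26 μmol·min⁻¹.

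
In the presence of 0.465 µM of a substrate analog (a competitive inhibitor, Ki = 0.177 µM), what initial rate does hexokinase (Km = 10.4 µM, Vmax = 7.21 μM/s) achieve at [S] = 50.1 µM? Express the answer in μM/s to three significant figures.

With α = 1 + [I]/Ki = 1 + 0.465/0.177 = 3.627, the competitive rate law is v = Vmax[S] / (αKm + [S]).
v = 7.21×50.1 / (3.627×10.4 + 50.1) = 361.2/87.82 = 4.11 μM/s.

4.11 μM/s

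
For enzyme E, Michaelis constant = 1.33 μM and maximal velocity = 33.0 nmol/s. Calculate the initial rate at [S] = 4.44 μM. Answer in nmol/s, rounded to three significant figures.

25.4 nmol/s

[S]/(Km+[S]) = 4.44/5.770 = 0.7695, the fractional saturation.
v = 0.7695 × Vmax = 0.7695 × 33.0 = 25.4 nmol/s.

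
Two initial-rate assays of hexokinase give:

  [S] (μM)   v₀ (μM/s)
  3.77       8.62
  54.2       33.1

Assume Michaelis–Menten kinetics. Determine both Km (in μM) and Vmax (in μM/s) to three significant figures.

Km = 14.6 μM; Vmax = 42.0 μM/s

From v = Vmax[S]/(Km+[S]), each point gives Vmax = v(Km+[S])/[S].
Equating: 8.62(Km+3.77)/3.77 = 33.1(Km+54.2)/54.2.
2.286·Km + 8.62 = 0.6107·Km + 33.1, so (2.286 − 0.6107)·Km = 33.1 − 8.62.
Km = 24.48/1.676 = 14.6 μM; then Vmax = 8.62(14.6+3.77)/3.77 = 42.0 μM/s.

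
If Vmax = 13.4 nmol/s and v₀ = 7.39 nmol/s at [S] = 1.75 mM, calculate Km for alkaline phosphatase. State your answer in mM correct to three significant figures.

1.42 mM

From v = Vmax[S]/(Km+[S]), Km = [S](Vmax − v)/v.
Km = 1.75 × (13.4 − 7.39) / 7.39 = 10.52/7.39 = 1.42 mM.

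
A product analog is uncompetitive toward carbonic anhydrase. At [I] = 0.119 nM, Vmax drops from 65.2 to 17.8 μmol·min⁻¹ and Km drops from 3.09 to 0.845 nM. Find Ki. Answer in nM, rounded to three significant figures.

Uncompetitive: Vmax,app = Vmax/α (and Km,app = Km/α) with α = 1 + [I]/Ki.
α = Vmax/Vmax,app = 65.2/17.8 = 3.663.
Since α = 1 + [I]/Ki, [I]/Ki = 3.663 − 1 = 2.663 and Ki = 0.119/2.663 = 0.0447 nM.

0.0447 nM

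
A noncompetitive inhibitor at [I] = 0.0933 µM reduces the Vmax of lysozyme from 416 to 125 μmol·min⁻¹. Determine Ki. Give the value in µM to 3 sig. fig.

Noncompetitive: Vmax,app = Vmax/α with α = 1 + [I]/Ki.
α = Vmax/Vmax,app = 416/125 = 3.328.
Ki = [I]/(α − 1) = 0.0933/2.328 = 0.0401 µM.

0.0401 µM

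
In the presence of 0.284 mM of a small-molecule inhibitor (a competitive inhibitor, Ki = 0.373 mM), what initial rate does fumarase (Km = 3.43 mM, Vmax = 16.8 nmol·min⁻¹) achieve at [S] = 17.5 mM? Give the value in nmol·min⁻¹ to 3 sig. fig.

12.5 nmol·min⁻¹

α = 1 + [I]/Ki = 1 + 0.284/0.373 = 1.761.
For a competitive inhibitor, Vmax is unchanged and the apparent Km becomes α·Km: Km,app = 6.04 mM, Vmax,app = 16.8 nmol·min⁻¹.
v = Vmax,app·[S]/(Km,app + [S]) = 16.8 × 17.5/(6.04 + 17.5) = 12.5 nmol·min⁻¹.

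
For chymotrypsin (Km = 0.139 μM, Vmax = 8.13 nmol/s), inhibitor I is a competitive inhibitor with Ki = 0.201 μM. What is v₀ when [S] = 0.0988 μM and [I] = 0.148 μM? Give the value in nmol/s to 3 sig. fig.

α = 1 + [I]/Ki = 1 + 0.148/0.201 = 1.736.
For a competitive inhibitor, Vmax is unchanged and the apparent Km becomes α·Km: Km,app = 0.241 μM, Vmax,app = 8.13 nmol/s.
v = Vmax,app·[S]/(Km,app + [S]) = 8.13 × 0.0988/(0.241 + 0.0988) = 2.36 nmol/s.

2.36 nmol/s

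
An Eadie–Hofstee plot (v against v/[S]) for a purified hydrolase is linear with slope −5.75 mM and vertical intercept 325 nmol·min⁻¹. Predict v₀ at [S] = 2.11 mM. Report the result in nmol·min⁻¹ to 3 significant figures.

87.2 nmol·min⁻¹

In the Eadie–Hofstee form v = Vmax − Km·(v/[S]), the slope is −Km and the intercept is Vmax, so Km = 5.75 mM and Vmax = 325 nmol·min⁻¹.
v = 325 × 2.11/(5.75 + 2.11) = 87.2 nmol·min⁻¹.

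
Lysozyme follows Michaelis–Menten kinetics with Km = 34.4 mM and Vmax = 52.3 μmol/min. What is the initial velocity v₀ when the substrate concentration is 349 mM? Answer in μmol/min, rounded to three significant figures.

47.6 μmol/min

v = Vmax·[S]/(Km + [S]) = 52.3 × 349 / (34.4 + 349)
  = 18250 / 383.4 = 47.6 μmol/min.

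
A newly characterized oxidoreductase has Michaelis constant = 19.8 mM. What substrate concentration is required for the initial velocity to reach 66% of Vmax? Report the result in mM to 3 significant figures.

v/Vmax = [S]/(Km+[S]) = 0.66, so [S] = Km·0.66/(1 − 0.66) = 19.8 × 1.941.
[S] = 38.4 mM.

38.4 mM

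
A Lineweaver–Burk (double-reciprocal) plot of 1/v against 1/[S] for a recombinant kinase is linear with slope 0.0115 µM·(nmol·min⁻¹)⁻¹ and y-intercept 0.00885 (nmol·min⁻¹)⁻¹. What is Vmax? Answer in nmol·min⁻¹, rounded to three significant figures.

The y-intercept of a Lineweaver–Burk plot equals 1/Vmax, so Vmax = 1/0.00885 = 113 nmol·min⁻¹.

113 nmol·min⁻¹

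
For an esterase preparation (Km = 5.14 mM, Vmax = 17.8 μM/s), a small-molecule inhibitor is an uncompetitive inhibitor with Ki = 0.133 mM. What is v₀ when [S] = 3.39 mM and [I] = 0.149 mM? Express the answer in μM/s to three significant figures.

α = 1 + [I]/Ki = 1 + 0.149/0.133 = 2.120.
For an uncompetitive inhibitor, both parameters are divided by α, giving Vmax/α and Km/α: Km,app = 2.42 mM, Vmax,app = 8.40 μM/s.
v = Vmax,app·[S]/(Km,app + [S]) = 8.40 × 3.39/(2.42 + 3.39) = 4.89 μM/s.

4.89 μM/s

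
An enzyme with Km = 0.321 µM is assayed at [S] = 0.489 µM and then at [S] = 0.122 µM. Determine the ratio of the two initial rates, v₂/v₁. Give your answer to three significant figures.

0.456

The fractional saturations are [S]/(Km+[S]) = 0.489/0.8100 = 0.6037 and 0.122/0.4430 = 0.2754.
v₂/v₁ is just their ratio: 0.2754/0.6037 = 0.456.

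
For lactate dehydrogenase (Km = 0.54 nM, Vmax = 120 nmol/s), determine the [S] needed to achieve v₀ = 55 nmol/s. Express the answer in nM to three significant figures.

0.457 nM

The required fractional saturation is v/Vmax = 55/120 = 0.4583.
Then [S]/(Km+[S]) = 0.4583 ⇒ [S] = 0.54 × 0.4583/(1 − 0.4583) = 0.457 nM.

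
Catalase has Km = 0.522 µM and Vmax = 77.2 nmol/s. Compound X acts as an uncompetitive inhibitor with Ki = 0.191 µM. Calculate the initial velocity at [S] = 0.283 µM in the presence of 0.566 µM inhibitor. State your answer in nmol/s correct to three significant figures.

13.3 nmol/s

α = 1 + [I]/Ki = 1 + 0.566/0.191 = 3.963.
For an uncompetitive inhibitor, both parameters are divided by α, giving Vmax/α and Km/α: Km,app = 0.132 µM, Vmax,app = 19.5 nmol/s.
v = Vmax,app·[S]/(Km,app + [S]) = 19.5 × 0.283/(0.132 + 0.283) = 13.3 nmol/s.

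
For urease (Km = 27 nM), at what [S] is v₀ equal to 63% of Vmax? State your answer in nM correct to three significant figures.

46.0 nM

v/Vmax = [S]/(Km+[S]) = 0.63, so [S] = Km·0.63/(1 − 0.63) = 27 × 1.703.
[S] = 46.0 nM.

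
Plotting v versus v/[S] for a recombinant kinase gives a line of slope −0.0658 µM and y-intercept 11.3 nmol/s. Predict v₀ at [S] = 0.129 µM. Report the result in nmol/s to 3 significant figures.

In the Eadie–Hofstee form v = Vmax − Km·(v/[S]), the slope is −Km and the intercept is Vmax, so Km = 0.0658 µM and Vmax = 11.3 nmol/s.
v = 11.3 × 0.129/(0.0658 + 0.129) = 7.48 nmol/s.

7.48 nmol/s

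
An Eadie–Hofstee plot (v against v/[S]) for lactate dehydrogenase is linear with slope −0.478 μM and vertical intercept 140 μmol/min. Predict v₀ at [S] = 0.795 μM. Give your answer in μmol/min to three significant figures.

87.4 μmol/min

In the Eadie–Hofstee form v = Vmax − Km·(v/[S]), the slope is −Km and the intercept is Vmax, so Km = 0.478 μM and Vmax = 140 μmol/min.
v = 140 × 0.795/(0.478 + 0.795) = 87.4 μmol/min.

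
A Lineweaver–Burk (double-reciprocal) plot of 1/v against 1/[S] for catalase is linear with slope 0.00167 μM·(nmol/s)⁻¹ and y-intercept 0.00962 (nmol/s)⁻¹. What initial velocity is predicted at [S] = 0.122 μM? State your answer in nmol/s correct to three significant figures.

The y-intercept is 1/Vmax, so Vmax = 1/0.00962 = 104 nmol/s.
The slope is Km/Vmax, so Km = 0.00167 × 104 = 0.174 μM.
Then v = 104 × 0.122/(0.174 + 0.122) = 42.9 nmol/s.

42.9 nmol/s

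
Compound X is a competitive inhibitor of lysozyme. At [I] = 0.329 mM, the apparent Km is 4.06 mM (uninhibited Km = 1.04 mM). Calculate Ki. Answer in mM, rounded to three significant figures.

0.113 mM

Competitive: Km,app = α·Km with α = 1 + [I]/Ki.
α = Km,app/Km = 4.06/1.04 = 3.904.
Since α = 1 + [I]/Ki, [I]/Ki = 3.904 − 1 = 2.904 and Ki = 0.329/2.904 = 0.113 mM.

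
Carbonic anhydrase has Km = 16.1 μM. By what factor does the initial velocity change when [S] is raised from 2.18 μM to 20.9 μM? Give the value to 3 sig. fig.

4.74

Since Vmax cancels, v₂/v₁ = [S]₂(Km+[S]₁) / [S]₁(Km+[S]₂).
= 20.9×(16.1+2.18) / (2.18×(16.1+20.9)) = 382.1/80.66 = 4.74.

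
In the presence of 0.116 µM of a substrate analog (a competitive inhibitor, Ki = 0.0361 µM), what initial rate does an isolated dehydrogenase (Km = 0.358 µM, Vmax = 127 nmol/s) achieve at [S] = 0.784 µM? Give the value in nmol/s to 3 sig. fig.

43.4 nmol/s

With α = 1 + [I]/Ki = 1 + 0.116/0.0361 = 4.213, the competitive rate law is v = Vmax[S] / (αKm + [S]).
v = 127×0.784 / (4.213×0.358 + 0.784) = 99.57/2.292 = 43.4 nmol/s.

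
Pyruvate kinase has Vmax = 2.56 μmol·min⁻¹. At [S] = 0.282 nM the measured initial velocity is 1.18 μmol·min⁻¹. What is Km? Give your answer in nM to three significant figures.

0.330 nM

v/Vmax = 1.18/2.56 = 0.4609 = [S]/(Km+[S]).
So Km + [S] = [S]/0.4609 = 0.6118 nM, giving Km = 0.6118 − 0.282 = 0.330 nM.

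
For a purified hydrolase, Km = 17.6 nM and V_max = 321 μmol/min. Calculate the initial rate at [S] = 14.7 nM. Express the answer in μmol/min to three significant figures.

[S]/(Km+[S]) = 14.7/32.30 = 0.4551, the fractional saturation.
v = 0.4551 × Vmax = 0.4551 × 321 = 146 μmol/min.

146 μmol/min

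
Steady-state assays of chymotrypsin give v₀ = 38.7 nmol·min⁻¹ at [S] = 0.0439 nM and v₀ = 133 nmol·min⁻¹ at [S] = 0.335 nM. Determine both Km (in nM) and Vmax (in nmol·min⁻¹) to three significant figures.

Km = 0.195 nM; Vmax = 210 nmol·min⁻¹

In reciprocal form, 1/v = (Km/Vmax)·(1/[S]) + 1/Vmax. The two points give (1/[S], 1/v) = (22.78, 0.02584) and (2.985, 0.007519).
Slope = (0.02584 − 0.007519)/(22.78 − 2.985) = 0.0009256; intercept = 0.02584 − 0.0009256×22.78 = 0.004756.
Vmax = 1/intercept = 210 nmol·min⁻¹; Km = slope × Vmax = 0.0009256 × 210 = 0.195 nM.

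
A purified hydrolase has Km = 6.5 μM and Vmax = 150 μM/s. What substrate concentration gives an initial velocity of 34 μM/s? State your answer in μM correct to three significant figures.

The required fractional saturation is v/Vmax = 34/150 = 0.2267.
Then [S]/(Km+[S]) = 0.2267 ⇒ [S] = 6.5 × 0.2267/(1 − 0.2267) = 1.91 μM.

1.91 μM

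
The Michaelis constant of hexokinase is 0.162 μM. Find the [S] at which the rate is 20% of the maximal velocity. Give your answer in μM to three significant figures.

0.0405 μM

v/Vmax = [S]/(Km+[S]) = 0.2, so [S] = Km·0.2/(1 − 0.2) = 0.162 × 0.2500.
[S] = 0.0405 μM.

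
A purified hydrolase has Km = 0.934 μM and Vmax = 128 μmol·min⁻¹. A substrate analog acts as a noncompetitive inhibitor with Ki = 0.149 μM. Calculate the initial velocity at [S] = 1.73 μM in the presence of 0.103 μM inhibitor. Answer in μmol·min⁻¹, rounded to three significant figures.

49.1 μmol·min⁻¹

α = 1 + [I]/Ki = 1 + 0.103/0.149 = 1.691.
For a noncompetitive inhibitor, Vmax is reduced to Vmax/α while Km is unchanged: Km,app = 0.934 μM, Vmax,app = 75.7 μmol·min⁻¹.
v = Vmax,app·[S]/(Km,app + [S]) = 75.7 × 1.73/(0.934 + 1.73) = 49.1 μmol·min⁻¹.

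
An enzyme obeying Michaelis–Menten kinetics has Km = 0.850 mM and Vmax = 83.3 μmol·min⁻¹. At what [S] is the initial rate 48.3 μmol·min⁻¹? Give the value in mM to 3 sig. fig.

The required fractional saturation is v/Vmax = 48.3/83.3 = 0.5798.
Then [S]/(Km+[S]) = 0.5798 ⇒ [S] = 0.850 × 0.5798/(1 − 0.5798) = 1.17 mM.

1.17 mM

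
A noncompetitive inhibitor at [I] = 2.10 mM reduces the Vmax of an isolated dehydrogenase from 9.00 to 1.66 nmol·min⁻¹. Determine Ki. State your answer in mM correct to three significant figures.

0.475 mM

Noncompetitive: Vmax,app = Vmax/α with α = 1 + [I]/Ki.
α = Vmax/Vmax,app = 9.00/1.66 = 5.422.
Ki = [I]/(α − 1) = 2.10/4.422 = 0.475 mM.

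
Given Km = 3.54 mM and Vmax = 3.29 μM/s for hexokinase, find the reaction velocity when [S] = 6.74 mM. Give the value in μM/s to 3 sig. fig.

2.16 μM/s

[S]/(Km+[S]) = 6.74/10.28 = 0.6556, the fractional saturation.
v = 0.6556 × Vmax = 0.6556 × 3.29 = 2.16 μM/s.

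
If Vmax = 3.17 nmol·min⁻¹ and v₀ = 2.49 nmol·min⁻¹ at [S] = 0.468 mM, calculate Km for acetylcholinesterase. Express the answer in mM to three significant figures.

From v = Vmax[S]/(Km+[S]), Km = [S](Vmax − v)/v.
Km = 0.468 × (3.17 − 2.49) / 2.49 = 0.3182/2.49 = 0.128 mM.

0.128 mM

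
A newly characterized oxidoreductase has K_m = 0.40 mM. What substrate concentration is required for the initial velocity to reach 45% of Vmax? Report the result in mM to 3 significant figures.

v/Vmax = [S]/(Km+[S]) = 0.45, so [S] = Km·0.45/(1 − 0.45) = 0.40 × 0.8182.
[S] = 0.327 mM.

0.327 mM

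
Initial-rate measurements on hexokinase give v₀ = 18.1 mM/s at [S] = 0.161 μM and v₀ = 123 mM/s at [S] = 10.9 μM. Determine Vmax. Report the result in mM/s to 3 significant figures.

In reciprocal form, 1/v = (Km/Vmax)·(1/[S]) + 1/Vmax. The two points give (1/[S], 1/v) = (6.211, 0.05525) and (0.09174, 0.008130).
Slope = (0.05525 − 0.008130)/(6.211 − 0.09174) = 0.007700; intercept = 0.05525 − 0.007700×6.211 = 0.007424.
Vmax = 1/intercept = 135 mM/s; Km = slope × Vmax = 0.007700 × 135 = 1.04 μM.

135 mM/s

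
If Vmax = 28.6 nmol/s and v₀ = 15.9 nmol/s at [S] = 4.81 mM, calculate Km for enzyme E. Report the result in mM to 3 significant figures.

v/Vmax = 15.9/28.6 = 0.5559 = [S]/(Km+[S]).
So Km + [S] = [S]/0.5559 = 8.652 mM, giving Km = 8.652 − 4.81 = 3.84 mM.

3.84 mM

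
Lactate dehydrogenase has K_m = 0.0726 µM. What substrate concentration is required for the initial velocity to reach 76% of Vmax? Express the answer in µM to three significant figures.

0.230 µM

v/Vmax = [S]/(Km+[S]) = 0.76, so [S] = Km·0.76/(1 − 0.76) = 0.0726 × 3.167.
[S] = 0.230 µM.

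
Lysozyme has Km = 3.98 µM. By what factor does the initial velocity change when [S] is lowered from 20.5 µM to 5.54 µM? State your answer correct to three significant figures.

0.695

Since Vmax cancels, v₂/v₁ = [S]₂(Km+[S]₁) / [S]₁(Km+[S]₂).
= 5.54×(3.98+20.5) / (20.5×(3.98+5.54)) = 135.6/195.2 = 0.695.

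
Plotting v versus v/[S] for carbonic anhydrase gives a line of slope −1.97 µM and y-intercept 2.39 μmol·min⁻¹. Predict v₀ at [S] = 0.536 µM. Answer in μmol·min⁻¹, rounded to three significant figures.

In the Eadie–Hofstee form v = Vmax − Km·(v/[S]), the slope is −Km and the intercept is Vmax, so Km = 1.97 µM and Vmax = 2.39 μmol·min⁻¹.
v = 2.39 × 0.536/(1.97 + 0.536) = 0.511 μmol·min⁻¹.

0.511 μmol·min⁻¹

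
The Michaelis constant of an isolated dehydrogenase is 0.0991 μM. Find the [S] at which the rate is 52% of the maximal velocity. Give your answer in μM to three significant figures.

0.107 μM

v/Vmax = [S]/(Km+[S]) = 0.52, so [S] = Km·0.52/(1 − 0.52) = 0.0991 × 1.083.
[S] = 0.107 μM.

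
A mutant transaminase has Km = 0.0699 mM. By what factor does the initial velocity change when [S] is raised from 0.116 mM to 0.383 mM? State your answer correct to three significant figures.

Since Vmax cancels, v₂/v₁ = [S]₂(Km+[S]₁) / [S]₁(Km+[S]₂).
= 0.383×(0.0699+0.116) / (0.116×(0.0699+0.383)) = 0.07120/0.05254 = 1.36.

1.36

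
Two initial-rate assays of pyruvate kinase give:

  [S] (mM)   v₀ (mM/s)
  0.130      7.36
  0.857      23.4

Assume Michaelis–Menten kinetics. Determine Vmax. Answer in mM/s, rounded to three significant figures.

38.3 mM/s

From v = Vmax[S]/(Km+[S]), each point gives Vmax = v(Km+[S])/[S].
Equating: 7.36(Km+0.130)/0.130 = 23.4(Km+0.857)/0.857.
56.62·Km + 7.36 = 27.30·Km + 23.4, so (56.62 − 27.30)·Km = 23.4 − 7.36.
Km = 16.04/29.31 = 0.547 mM; then Vmax = 7.36(0.547+0.130)/0.130 = 38.3 mM/s.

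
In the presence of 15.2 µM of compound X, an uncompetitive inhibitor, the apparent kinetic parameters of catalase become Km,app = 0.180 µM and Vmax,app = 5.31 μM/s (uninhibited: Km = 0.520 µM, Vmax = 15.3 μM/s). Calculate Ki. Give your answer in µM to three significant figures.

Uncompetitive: Vmax,app = Vmax/α (and Km,app = Km/α) with α = 1 + [I]/Ki.
α = Vmax/Vmax,app = 15.3/5.31 = 2.881.
Ki = [I]/(α − 1) = 15.2/1.881 = 8.08 µM.

8.08 µM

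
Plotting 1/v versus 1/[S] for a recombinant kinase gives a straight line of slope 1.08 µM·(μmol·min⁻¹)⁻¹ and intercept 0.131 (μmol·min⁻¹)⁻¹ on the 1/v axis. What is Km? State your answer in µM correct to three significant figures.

y-intercept = 1/Vmax ⇒ Vmax = 7.63 μmol·min⁻¹; slope = Km/Vmax ⇒ Km = slope × Vmax.
Km = 1.08 × 7.63 = 8.24 µM.

8.24 µM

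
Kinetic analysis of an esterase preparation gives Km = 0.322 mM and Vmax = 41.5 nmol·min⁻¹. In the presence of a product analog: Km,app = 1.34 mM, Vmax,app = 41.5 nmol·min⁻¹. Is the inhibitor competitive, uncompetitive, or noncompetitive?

Km increases (0.322 → 1.34 mM) while Vmax is unchanged — the hallmark of competitive inhibition.

competitive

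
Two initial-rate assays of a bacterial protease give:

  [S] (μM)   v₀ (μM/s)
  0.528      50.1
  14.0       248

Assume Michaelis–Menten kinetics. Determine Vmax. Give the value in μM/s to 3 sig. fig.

293 μM/s

From v = Vmax[S]/(Km+[S]), each point gives Vmax = v(Km+[S])/[S].
Equating: 50.1(Km+0.528)/0.528 = 248(Km+14.0)/14.0.
94.89·Km + 50.1 = 17.71·Km + 248, so (94.89 − 17.71)·Km = 248 − 50.1.
Km = 197.9/77.17 = 2.56 μM; then Vmax = 50.1(2.56+0.528)/0.528 = 293 μM/s.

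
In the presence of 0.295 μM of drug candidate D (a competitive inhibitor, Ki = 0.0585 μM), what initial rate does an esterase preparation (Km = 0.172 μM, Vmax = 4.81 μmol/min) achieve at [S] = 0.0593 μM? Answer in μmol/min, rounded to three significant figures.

With α = 1 + [I]/Ki = 1 + 0.295/0.0585 = 6.043, the competitive rate law is v = Vmax[S] / (αKm + [S]).
v = 4.81×0.0593 / (6.043×0.172 + 0.0593) = 0.2852/1.099 = 0.260 μmol/min.

0.260 μmol/min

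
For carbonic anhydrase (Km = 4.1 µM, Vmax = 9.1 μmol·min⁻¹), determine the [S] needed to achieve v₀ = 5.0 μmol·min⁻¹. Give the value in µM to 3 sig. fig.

The required fractional saturation is v/Vmax = 5.0/9.1 = 0.5495.
Then [S]/(Km+[S]) = 0.5495 ⇒ [S] = 4.1 × 0.5495/(1 − 0.5495) = 5.00 µM.

5.00 µM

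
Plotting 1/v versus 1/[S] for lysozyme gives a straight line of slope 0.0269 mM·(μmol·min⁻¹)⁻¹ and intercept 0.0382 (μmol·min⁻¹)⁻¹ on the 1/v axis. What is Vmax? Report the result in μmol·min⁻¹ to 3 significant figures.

The y-intercept of a Lineweaver–Burk plot equals 1/Vmax, so Vmax = 1/0.0382 = 26.2 μmol·min⁻¹.

26.2 μmol·min⁻¹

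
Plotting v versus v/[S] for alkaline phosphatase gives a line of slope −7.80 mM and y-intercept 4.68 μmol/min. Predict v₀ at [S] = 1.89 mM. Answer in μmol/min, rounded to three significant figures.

0.913 μmol/min

In the Eadie–Hofstee form v = Vmax − Km·(v/[S]), the slope is −Km and the intercept is Vmax, so Km = 7.80 mM and Vmax = 4.68 μmol/min.
v = 4.68 × 1.89/(7.80 + 1.89) = 0.913 μmol/min.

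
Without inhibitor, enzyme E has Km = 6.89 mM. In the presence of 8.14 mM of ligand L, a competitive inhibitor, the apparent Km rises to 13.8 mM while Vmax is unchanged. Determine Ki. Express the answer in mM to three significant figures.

Competitive: Km,app = α·Km with α = 1 + [I]/Ki.
α = Km,app/Km = 13.8/6.89 = 2.003.
Since α = 1 + [I]/Ki, [I]/Ki = 2.003 − 1 = 1.003 and Ki = 8.14/1.003 = 8.12 mM.

8.12 mM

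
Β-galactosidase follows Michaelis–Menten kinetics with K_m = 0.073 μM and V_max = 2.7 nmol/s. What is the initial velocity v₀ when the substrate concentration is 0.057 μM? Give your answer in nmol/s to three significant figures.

1.18 nmol/s

[S]/(Km+[S]) = 0.057/0.1300 = 0.4385, the fractional saturation.
v = 0.4385 × Vmax = 0.4385 × 2.7 = 1.18 nmol/s.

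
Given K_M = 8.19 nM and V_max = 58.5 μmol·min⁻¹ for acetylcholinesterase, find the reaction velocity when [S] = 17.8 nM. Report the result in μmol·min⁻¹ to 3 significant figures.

40.1 μmol·min⁻¹

[S]/(Km+[S]) = 17.8/25.99 = 0.6849, the fractional saturation.
v = 0.6849 × Vmax = 0.6849 × 58.5 = 40.1 μmol·min⁻¹.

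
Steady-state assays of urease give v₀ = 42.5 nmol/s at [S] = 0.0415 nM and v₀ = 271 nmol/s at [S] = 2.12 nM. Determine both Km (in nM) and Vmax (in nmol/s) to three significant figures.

Km = 0.255 nM; Vmax = 304 nmol/s

In reciprocal form, 1/v = (Km/Vmax)·(1/[S]) + 1/Vmax. The two points give (1/[S], 1/v) = (24.10, 0.02353) and (0.4717, 0.003690).
Slope = (0.02353 − 0.003690)/(24.10 − 0.4717) = 0.0008398; intercept = 0.02353 − 0.0008398×24.10 = 0.003294.
Vmax = 1/intercept = 304 nmol/s; Km = slope × Vmax = 0.0008398 × 304 = 0.255 nM.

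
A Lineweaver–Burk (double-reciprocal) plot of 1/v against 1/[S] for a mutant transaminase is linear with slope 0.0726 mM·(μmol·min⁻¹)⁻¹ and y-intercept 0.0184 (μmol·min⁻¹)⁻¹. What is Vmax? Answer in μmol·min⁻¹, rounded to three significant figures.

54.3 μmol·min⁻¹

The y-intercept of a Lineweaver–Burk plot equals 1/Vmax, so Vmax = 1/0.0184 = 54.3 μmol·min⁻¹.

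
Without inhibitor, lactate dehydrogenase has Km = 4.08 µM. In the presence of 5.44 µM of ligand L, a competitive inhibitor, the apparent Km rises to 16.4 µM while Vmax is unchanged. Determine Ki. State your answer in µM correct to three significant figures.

1.80 µM

Competitive: Km,app = α·Km with α = 1 + [I]/Ki.
α = Km,app/Km = 16.4/4.08 = 4.020.
Ki = [I]/(α − 1) = 5.44/3.020 = 1.80 µM.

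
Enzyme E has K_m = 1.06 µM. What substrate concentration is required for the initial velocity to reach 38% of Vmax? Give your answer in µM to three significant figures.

0.650 µM

v/Vmax = [S]/(Km+[S]) = 0.38, so [S] = Km·0.38/(1 − 0.38) = 1.06 × 0.6129.
[S] = 0.650 µM.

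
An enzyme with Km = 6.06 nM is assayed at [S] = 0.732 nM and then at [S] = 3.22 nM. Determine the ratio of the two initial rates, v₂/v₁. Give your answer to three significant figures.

3.22

The fractional saturations are [S]/(Km+[S]) = 0.732/6.792 = 0.1078 and 3.22/9.280 = 0.3470.
v₂/v₁ is just their ratio: 0.3470/0.1078 = 3.22.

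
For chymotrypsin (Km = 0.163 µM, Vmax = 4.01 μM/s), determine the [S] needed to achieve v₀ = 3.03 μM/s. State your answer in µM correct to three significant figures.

0.504 µM

The required fractional saturation is v/Vmax = 3.03/4.01 = 0.7556.
Then [S]/(Km+[S]) = 0.7556 ⇒ [S] = 0.163 × 0.7556/(1 − 0.7556) = 0.504 µM.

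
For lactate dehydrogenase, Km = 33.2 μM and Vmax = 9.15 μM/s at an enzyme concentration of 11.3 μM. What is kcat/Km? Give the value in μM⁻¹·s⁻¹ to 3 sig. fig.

0.0244 μM⁻¹·s⁻¹

kcat = Vmax/[E]total = 9.15/11.3 = 0.810 s⁻¹.
kcat/Km = 0.810/33.2 = 0.0244 μM⁻¹·s⁻¹.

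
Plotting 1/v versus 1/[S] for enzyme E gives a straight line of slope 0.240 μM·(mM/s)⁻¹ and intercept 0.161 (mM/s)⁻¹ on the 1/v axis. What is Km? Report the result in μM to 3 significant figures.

y-intercept = 1/Vmax ⇒ Vmax = 6.21 mM/s; slope = Km/Vmax ⇒ Km = slope × Vmax.
Km = 0.240 × 6.21 = 1.49 μM.

1.49 μM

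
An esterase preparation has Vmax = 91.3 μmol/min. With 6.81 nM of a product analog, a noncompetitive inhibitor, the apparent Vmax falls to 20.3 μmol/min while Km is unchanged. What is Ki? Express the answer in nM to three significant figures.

Noncompetitive: Vmax,app = Vmax/α with α = 1 + [I]/Ki.
α = Vmax/Vmax,app = 91.3/20.3 = 4.498.
Ki = [I]/(α − 1) = 6.81/3.498 = 1.95 nM.

1.95 nM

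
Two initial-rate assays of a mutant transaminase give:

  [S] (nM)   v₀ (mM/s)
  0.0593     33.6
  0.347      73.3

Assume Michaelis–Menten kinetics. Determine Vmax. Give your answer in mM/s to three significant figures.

In reciprocal form, 1/v = (Km/Vmax)·(1/[S]) + 1/Vmax. The two points give (1/[S], 1/v) = (16.86, 0.02976) and (2.882, 0.01364).
Slope = (0.02976 − 0.01364)/(16.86 − 2.882) = 0.001153; intercept = 0.02976 − 0.001153×16.86 = 0.01032.
Vmax = 1/intercept = 96.9 mM/s; Km = slope × Vmax = 0.001153 × 96.9 = 0.112 nM.

96.9 mM/s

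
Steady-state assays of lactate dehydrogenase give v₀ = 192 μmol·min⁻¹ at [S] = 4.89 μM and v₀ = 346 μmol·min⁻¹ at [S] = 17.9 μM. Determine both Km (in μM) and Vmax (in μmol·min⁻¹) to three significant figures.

Km = 7.73 μM; Vmax = 495 μmol·min⁻¹

In reciprocal form, 1/v = (Km/Vmax)·(1/[S]) + 1/Vmax. The two points give (1/[S], 1/v) = (0.2045, 0.005208) and (0.05587, 0.002890).
Slope = (0.005208 − 0.002890)/(0.2045 − 0.05587) = 0.01560; intercept = 0.005208 − 0.01560×0.2045 = 0.002019.
Vmax = 1/intercept = 495 μmol·min⁻¹; Km = slope × Vmax = 0.01560 × 495 = 7.73 μM.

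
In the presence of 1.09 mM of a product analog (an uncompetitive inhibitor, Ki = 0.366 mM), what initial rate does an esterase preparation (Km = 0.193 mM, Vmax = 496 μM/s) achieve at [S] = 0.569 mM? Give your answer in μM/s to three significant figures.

With α = 1 + [I]/Ki = 1 + 1.09/0.366 = 3.978, the uncompetitive rate law is v = (Vmax/α)·[S] / (Km/α + [S]).
v = (496/3.978)×0.569 / (0.193/3.978 + 0.569) = 70.94/0.6175 = 115 μM/s.

115 μM/s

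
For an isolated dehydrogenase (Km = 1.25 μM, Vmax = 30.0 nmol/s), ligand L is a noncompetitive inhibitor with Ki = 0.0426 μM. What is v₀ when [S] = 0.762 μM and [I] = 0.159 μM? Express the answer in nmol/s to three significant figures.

2.40 nmol/s

α = 1 + [I]/Ki = 1 + 0.159/0.0426 = 4.732.
For a noncompetitive inhibitor, Vmax is reduced to Vmax/α while Km is unchanged: Km,app = 1.25 μM, Vmax,app = 6.34 nmol/s.
v = Vmax,app·[S]/(Km,app + [S]) = 6.34 × 0.762/(1.25 + 0.762) = 2.40 nmol/s.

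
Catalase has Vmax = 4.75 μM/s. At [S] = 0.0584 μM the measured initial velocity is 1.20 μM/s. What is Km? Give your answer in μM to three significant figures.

0.173 μM

From v = Vmax[S]/(Km+[S]), Km = [S](Vmax − v)/v.
Km = 0.0584 × (4.75 − 1.20) / 1.20 = 0.2073/1.20 = 0.173 μM.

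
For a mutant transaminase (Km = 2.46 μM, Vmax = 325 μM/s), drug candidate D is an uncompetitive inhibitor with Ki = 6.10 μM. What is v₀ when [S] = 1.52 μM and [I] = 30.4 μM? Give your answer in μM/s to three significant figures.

42.8 μM/s

With α = 1 + [I]/Ki = 1 + 30.4/6.10 = 5.984, the uncompetitive rate law is v = (Vmax/α)·[S] / (Km/α + [S]).
v = (325/5.984)×1.52 / (2.46/5.984 + 1.52) = 82.56/1.931 = 42.8 μM/s.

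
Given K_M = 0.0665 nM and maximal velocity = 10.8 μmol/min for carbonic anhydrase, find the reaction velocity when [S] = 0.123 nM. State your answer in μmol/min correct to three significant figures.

7.01 μmol/min

v = Vmax·[S]/(Km + [S]) = 10.8 × 0.123 / (0.0665 + 0.123)
  = 1.328 / 0.1895 = 7.01 μmol/min.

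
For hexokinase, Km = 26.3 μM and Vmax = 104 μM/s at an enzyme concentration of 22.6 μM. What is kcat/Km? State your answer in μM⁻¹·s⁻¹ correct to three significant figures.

kcat = Vmax/[E]total = 104/22.6 = 4.60 s⁻¹.
kcat/Km = 4.60/26.3 = 0.175 μM⁻¹·s⁻¹.

0.175 μM⁻¹·s⁻¹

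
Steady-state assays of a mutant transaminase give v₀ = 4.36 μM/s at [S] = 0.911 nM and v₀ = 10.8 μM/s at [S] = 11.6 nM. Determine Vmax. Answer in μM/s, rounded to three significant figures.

From v = Vmax[S]/(Km+[S]), each point gives Vmax = v(Km+[S])/[S].
Equating: 4.36(Km+0.911)/0.911 = 10.8(Km+11.6)/11.6.
4.786·Km + 4.36 = 0.9310·Km + 10.8, so (4.786 − 0.9310)·Km = 10.8 − 4.36.
Km = 6.440/3.855 = 1.67 nM; then Vmax = 4.36(1.67+0.911)/0.911 = 12.4 μM/s.

12.4 μM/s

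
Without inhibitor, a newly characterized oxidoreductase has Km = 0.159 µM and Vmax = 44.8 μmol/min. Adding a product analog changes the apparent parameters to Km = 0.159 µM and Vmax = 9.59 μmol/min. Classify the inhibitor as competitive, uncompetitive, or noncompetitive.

Vmax decreases (44.8 → 9.59 μmol/min) while Km is unchanged — pure noncompetitive inhibition.

noncompetitive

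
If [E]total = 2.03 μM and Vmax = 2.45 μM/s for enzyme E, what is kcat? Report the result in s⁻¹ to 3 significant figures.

kcat = Vmax/[E]total = 2.45 μM/s / 2.03 μM = 1.21 s⁻¹.

1.21 s⁻¹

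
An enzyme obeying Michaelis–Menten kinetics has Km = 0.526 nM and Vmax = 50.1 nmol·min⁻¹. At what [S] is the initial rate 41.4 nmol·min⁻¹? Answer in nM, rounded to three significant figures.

2.50 nM

The required fractional saturation is v/Vmax = 41.4/50.1 = 0.8263.
Then [S]/(Km+[S]) = 0.8263 ⇒ [S] = 0.526 × 0.8263/(1 − 0.8263) = 2.50 nM.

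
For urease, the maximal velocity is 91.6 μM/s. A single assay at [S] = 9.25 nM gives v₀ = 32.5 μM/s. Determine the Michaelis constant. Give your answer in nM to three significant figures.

From v = Vmax[S]/(Km+[S]), Km = [S](Vmax − v)/v.
Km = 9.25 × (91.6 − 32.5) / 32.5 = 546.7/32.5 = 16.8 nM.

16.8 nM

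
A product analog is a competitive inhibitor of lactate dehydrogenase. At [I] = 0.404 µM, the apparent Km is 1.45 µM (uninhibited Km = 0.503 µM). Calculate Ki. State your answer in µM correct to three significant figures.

0.215 µM

Competitive: Km,app = α·Km with α = 1 + [I]/Ki.
α = Km,app/Km = 1.45/0.503 = 2.883.
Ki = [I]/(α − 1) = 0.404/1.883 = 0.215 µM.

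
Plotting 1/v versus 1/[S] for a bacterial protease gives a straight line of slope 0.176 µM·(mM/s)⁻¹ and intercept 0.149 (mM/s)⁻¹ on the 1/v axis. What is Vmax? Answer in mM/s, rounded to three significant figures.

6.71 mM/s

The y-intercept of a Lineweaver–Burk plot equals 1/Vmax, so Vmax = 1/0.149 = 6.71 mM/s.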